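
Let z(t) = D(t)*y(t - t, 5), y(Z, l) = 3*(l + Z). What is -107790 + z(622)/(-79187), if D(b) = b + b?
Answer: -8535585390/79187 ≈ -1.0779e+5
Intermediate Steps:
D(b) = 2*b
y(Z, l) = 3*Z + 3*l (y(Z, l) = 3*(Z + l) = 3*Z + 3*l)
z(t) = 30*t (z(t) = (2*t)*(3*(t - t) + 3*5) = (2*t)*(3*0 + 15) = (2*t)*(0 + 15) = (2*t)*15 = 30*t)
-107790 + z(622)/(-79187) = -107790 + (30*622)/(-79187) = -107790 + 18660*(-1/79187) = -107790 - 18660/79187 = -8535585390/79187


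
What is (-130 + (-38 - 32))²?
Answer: 40000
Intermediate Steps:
(-130 + (-38 - 32))² = (-130 - 70)² = (-200)² = 40000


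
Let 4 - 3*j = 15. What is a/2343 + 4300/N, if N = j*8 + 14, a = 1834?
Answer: -15070168/53889 ≈ -279.65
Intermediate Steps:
j = -11/3 (j = 4/3 - ⅓*15 = 4/3 - 5 = -11/3 ≈ -3.6667)
N = -46/3 (N = -11/3*8 + 14 = -88/3 + 14 = -46/3 ≈ -15.333)
a/2343 + 4300/N = 1834/2343 + 4300/(-46/3) = 1834*(1/2343) + 4300*(-3/46) = 1834/2343 - 6450/23 = -15070168/53889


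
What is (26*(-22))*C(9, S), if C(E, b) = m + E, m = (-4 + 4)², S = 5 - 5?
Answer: -5148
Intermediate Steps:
S = 0
m = 0 (m = 0² = 0)
C(E, b) = E (C(E, b) = 0 + E = E)
(26*(-22))*C(9, S) = (26*(-22))*9 = -572*9 = -5148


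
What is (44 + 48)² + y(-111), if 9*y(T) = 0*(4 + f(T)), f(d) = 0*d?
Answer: 8464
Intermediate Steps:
f(d) = 0
y(T) = 0 (y(T) = (0*(4 + 0))/9 = (0*4)/9 = (⅑)*0 = 0)
(44 + 48)² + y(-111) = (44 + 48)² + 0 = 92² + 0 = 8464 + 0 = 8464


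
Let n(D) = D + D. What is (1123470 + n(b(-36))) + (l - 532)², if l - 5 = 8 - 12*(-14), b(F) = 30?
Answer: 1246731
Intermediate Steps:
n(D) = 2*D
l = 181 (l = 5 + (8 - 12*(-14)) = 5 + (8 + 168) = 5 + 176 = 181)
(1123470 + n(b(-36))) + (l - 532)² = (1123470 + 2*30) + (181 - 532)² = (1123470 + 60) + (-351)² = 1123530 + 123201 = 1246731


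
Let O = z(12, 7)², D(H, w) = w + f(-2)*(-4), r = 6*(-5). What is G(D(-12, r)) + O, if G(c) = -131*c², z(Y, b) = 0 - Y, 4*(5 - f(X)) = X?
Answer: -354080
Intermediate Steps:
r = -30
f(X) = 5 - X/4
z(Y, b) = -Y
D(H, w) = -22 + w (D(H, w) = w + (5 - ¼*(-2))*(-4) = w + (5 + ½)*(-4) = w + (11/2)*(-4) = w - 22 = -22 + w)
O = 144 (O = (-1*12)² = (-12)² = 144)
G(D(-12, r)) + O = -131*(-22 - 30)² + 144 = -131*(-52)² + 144 = -131*2704 + 144 = -354224 + 144 = -354080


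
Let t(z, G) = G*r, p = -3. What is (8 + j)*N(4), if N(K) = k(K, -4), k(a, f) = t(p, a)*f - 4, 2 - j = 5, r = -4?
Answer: 300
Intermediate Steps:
j = -3 (j = 2 - 1*5 = 2 - 5 = -3)
t(z, G) = -4*G (t(z, G) = G*(-4) = -4*G)
k(a, f) = -4 - 4*a*f (k(a, f) = (-4*a)*f - 4 = -4*a*f - 4 = -4 - 4*a*f)
N(K) = -4 + 16*K (N(K) = -4 - 4*K*(-4) = -4 + 16*K)
(8 + j)*N(4) = (8 - 3)*(-4 + 16*4) = 5*(-4 + 64) = 5*60 = 300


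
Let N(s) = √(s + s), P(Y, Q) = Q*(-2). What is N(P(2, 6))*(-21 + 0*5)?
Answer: -42*I*√6 ≈ -102.88*I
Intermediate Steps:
P(Y, Q) = -2*Q
N(s) = √2*√s (N(s) = √(2*s) = √2*√s)
N(P(2, 6))*(-21 + 0*5) = (√2*√(-2*6))*(-21 + 0*5) = (√2*√(-12))*(-21 + 0) = (√2*(2*I*√3))*(-21) = (2*I*√6)*(-21) = -42*I*√6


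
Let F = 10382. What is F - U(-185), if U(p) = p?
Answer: 10567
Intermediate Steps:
F - U(-185) = 10382 - 1*(-185) = 10382 + 185 = 10567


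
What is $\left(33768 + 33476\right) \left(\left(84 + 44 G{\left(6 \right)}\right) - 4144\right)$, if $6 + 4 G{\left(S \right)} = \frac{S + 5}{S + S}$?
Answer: $- \frac{830312101}{3} \approx -2.7677 \cdot 10^{8}$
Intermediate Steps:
$G{\left(S \right)} = - \frac{3}{2} + \frac{5 + S}{8 S}$ ($G{\left(S \right)} = - \frac{3}{2} + \frac{\left(S + 5\right) \frac{1}{S + S}}{4} = - \frac{3}{2} + \frac{\left(5 + S\right) \frac{1}{2 S}}{4} = - \frac{3}{2} + \frac{\frac{1}{2} \frac{1}{S} \left(5 + S\right)}{4} = - \frac{3}{2} + \frac{5 + S}{8 S}$)
$\left(33768 + 33476\right) \left(\left(84 + 44 G{\left(6 \right)}\right) - 4144\right) = \left(33768 + 33476\right) \left(\left(84 + 44 \frac{5 - 66}{8 \cdot 6}\right) - 4144\right) = 67244 \left(\left(84 + 44 \cdot \frac{1}{8} \cdot \frac{1}{6} \left(5 - 66\right)\right) - 4144\right) = 67244 \left(\left(84 + 44 \cdot \frac{1}{8} \cdot \frac{1}{6} \left(-61\right)\right) - 4144\right) = 67244 \left(\left(84 + 44 \left(- \frac{61}{48}\right)\right) - 4144\right) = 67244 \left(\left(84 - \frac{671}{12}\right) - 4144\right) = 67244 \left(\frac{337}{12} - 4144\right) = 67244 \left(- \frac{49391}{12}\right) = - \frac{830312101}{3}$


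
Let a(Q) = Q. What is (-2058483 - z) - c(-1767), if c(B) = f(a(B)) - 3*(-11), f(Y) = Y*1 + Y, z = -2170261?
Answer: 115279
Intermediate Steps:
f(Y) = 2*Y (f(Y) = Y + Y = 2*Y)
c(B) = 33 + 2*B (c(B) = 2*B - 3*(-11) = 2*B + 33 = 33 + 2*B)
(-2058483 - z) - c(-1767) = (-2058483 - 1*(-2170261)) - (33 + 2*(-1767)) = (-2058483 + 2170261) - (33 - 3534) = 111778 - 1*(-3501) = 111778 + 3501 = 115279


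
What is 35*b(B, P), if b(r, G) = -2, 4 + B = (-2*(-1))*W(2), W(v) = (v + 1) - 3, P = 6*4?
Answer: -70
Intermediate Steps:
P = 24
W(v) = -2 + v (W(v) = (1 + v) - 3 = -2 + v)
B = -4 (B = -4 + (-2*(-1))*(-2 + 2) = -4 + 2*0 = -4 + 0 = -4)
35*b(B, P) = 35*(-2) = -70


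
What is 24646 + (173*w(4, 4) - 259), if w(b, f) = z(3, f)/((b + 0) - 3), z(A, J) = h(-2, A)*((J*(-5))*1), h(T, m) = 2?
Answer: 17467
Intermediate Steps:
z(A, J) = -10*J (z(A, J) = 2*((J*(-5))*1) = 2*(-5*J*1) = 2*(-5*J) = -10*J)
w(b, f) = -10*f/(-3 + b) (w(b, f) = (-10*f)/((b + 0) - 3) = (-10*f)/(b - 3) = (-10*f)/(-3 + b) = -10*f/(-3 + b))
24646 + (173*w(4, 4) - 259) = 24646 + (173*(-10*4/(-3 + 4)) - 259) = 24646 + (173*(-10*4/1) - 259) = 24646 + (173*(-10*4*1) - 259) = 24646 + (173*(-40) - 259) = 24646 + (-6920 - 259) = 24646 - 7179 = 17467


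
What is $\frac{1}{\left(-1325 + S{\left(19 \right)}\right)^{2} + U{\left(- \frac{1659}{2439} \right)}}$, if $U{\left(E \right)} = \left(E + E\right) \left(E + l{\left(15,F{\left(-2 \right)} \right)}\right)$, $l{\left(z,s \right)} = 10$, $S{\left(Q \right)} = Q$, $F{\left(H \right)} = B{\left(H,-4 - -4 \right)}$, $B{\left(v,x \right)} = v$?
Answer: $\frac{660969}{1127364141122} \approx 5.863 \cdot 10^{-7}$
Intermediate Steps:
$F{\left(H \right)} = H$
$U{\left(E \right)} = 2 E \left(10 + E\right)$ ($U{\left(E \right)} = \left(E + E\right) \left(E + 10\right) = 2 E \left(10 + E\right)$)
$\frac{1}{\left(-1325 + S{\left(19 \right)}\right)^{2} + U{\left(- \frac{1659}{2439} \right)}} = \frac{1}{\left(-1325 + 19\right)^{2} + 2 \left(- \frac{1659}{2439}\right) \left(10 - \frac{1659}{2439}\right)} = \frac{1}{\left(-1306\right)^{2} + 2 \left(\left(-1659\right) \frac{1}{2439}\right) \left(10 - \frac{553}{813}\right)} = \frac{1}{1705636 + 2 \left(- \frac{553}{813}\right) \left(10 - \frac{553}{813}\right)} = \frac{1}{1705636 + 2 \left(- \frac{553}{813}\right) \frac{7577}{813}} = \frac{1}{1705636 - \frac{8380162}{660969}} = \frac{1}{\frac{1127364141122}{660969}} = \frac{660969}{1127364141122}$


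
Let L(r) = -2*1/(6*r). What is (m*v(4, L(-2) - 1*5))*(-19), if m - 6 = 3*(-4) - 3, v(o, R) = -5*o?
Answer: -3420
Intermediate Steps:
L(r) = -1/(3*r)
m = -9 (m = 6 + (3*(-4) - 3) = 6 + (-12 - 3) = 6 - 15 = -9)
(m*v(4, L(-2) - 1*5))*(-19) = -(-45)*4*(-19) = -9*(-20)*(-19) = 180*(-19) = -3420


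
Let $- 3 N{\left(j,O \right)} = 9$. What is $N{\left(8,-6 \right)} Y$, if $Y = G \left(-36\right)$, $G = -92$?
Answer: $-9936$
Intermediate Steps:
$N{\left(j,O \right)} = -3$ ($N{\left(j,O \right)} = \left(- \frac{1}{3}\right) 9 = -3$)
$Y = 3312$ ($Y = \left(-92\right) \left(-36\right) = 3312$)
$N{\left(8,-6 \right)} Y = \left(-3\right) 3312 = -9936$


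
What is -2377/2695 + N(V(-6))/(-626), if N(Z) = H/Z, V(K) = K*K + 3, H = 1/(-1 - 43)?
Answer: -232128067/263182920 ≈ -0.88200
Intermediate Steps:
H = -1/44 (H = 1/(-44) = -1/44 ≈ -0.022727)
V(K) = 3 + K² (V(K) = K² + 3 = 3 + K²)
N(Z) = -1/(44*Z)
-2377/2695 + N(V(-6))/(-626) = -2377/2695 - 1/(44*(3 + (-6)²))/(-626) = -2377*1/2695 - 1/(44*(3 + 36))*(-1/626) = -2377/2695 - 1/44/39*(-1/626) = -2377/2695 - 1/44*1/39*(-1/626) = -2377/2695 - 1/1716*(-1/626) = -2377/2695 + 1/1074216 = -232128067/263182920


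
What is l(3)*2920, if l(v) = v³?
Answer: 78840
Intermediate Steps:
l(3)*2920 = 3³*2920 = 27*2920 = 78840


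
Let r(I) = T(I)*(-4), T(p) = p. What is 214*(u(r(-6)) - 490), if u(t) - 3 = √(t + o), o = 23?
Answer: -104218 + 214*√47 ≈ -1.0275e+5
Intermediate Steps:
r(I) = -4*I (r(I) = I*(-4) = -4*I)
u(t) = 3 + √(23 + t) (u(t) = 3 + √(t + 23) = 3 + √(23 + t))
214*(u(r(-6)) - 490) = 214*((3 + √(23 - 4*(-6))) - 490) = 214*((3 + √(23 + 24)) - 490) = 214*((3 + √47) - 490) = 214*(-487 + √47) = -104218 + 214*√47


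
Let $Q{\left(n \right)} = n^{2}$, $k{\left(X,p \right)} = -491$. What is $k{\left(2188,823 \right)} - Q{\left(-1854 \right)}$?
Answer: $-3437807$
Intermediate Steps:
$k{\left(2188,823 \right)} - Q{\left(-1854 \right)} = -491 - \left(-1854\right)^{2} = -491 - 3437316 = -3437807$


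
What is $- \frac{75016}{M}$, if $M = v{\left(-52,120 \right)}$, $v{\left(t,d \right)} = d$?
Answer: $- \frac{9377}{15} \approx -625.13$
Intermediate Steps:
$M = 120$
$- \frac{75016}{M} = - \frac{75016}{120} = \left(-75016\right) \frac{1}{120} = - \frac{9377}{15}$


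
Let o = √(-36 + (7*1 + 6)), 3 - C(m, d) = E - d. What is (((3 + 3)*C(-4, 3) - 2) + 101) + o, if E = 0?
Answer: 135 + I*√23 ≈ 135.0 + 4.7958*I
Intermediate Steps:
C(m, d) = 3 + d (C(m, d) = 3 - (0 - d) = 3 - (-1)*d = 3 + d)
o = I*√23 (o = √(-36 + (7 + 6)) = √(-36 + 13) = √(-23) = I*√23 ≈ 4.7958*I)
(((3 + 3)*C(-4, 3) - 2) + 101) + o = (((3 + 3)*(3 + 3) - 2) + 101) + I*√23 = ((6*6 - 2) + 101) + I*√23 = ((36 - 2) + 101) + I*√23 = (34 + 101) + I*√23 = 135 + I*√23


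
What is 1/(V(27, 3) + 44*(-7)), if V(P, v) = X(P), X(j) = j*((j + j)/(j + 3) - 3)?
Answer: -5/1702 ≈ -0.0029377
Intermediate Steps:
X(j) = j*(-3 + 2*j/(3 + j)) (X(j) = j*((2*j)/(3 + j) - 3) = j*(2*j/(3 + j) - 3) = j*(-3 + 2*j/(3 + j)))
V(P, v) = -P*(9 + P)/(3 + P)
1/(V(27, 3) + 44*(-7)) = 1/(-1*27*(9 + 27)/(3 + 27) + 44*(-7)) = 1/(-1*27*36/30 - 308) = 1/(-1*27*1/30*36 - 308) = 1/(-162/5 - 308) = 1/(-1702/5) = -5/1702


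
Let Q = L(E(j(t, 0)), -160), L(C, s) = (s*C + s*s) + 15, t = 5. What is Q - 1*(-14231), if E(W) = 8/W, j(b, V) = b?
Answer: 39590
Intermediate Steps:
L(C, s) = 15 + s**2 + C*s (L(C, s) = (C*s + s**2) + 15 = (s**2 + C*s) + 15 = 15 + s**2 + C*s)
Q = 25359 (Q = 15 + (-160)**2 + (8/5)*(-160) = 15 + 25600 + (8*(1/5))*(-160) = 15 + 25600 + (8/5)*(-160) = 15 + 25600 - 256 = 25359)
Q - 1*(-14231) = 25359 - 1*(-14231) = 25359 + 14231 = 39590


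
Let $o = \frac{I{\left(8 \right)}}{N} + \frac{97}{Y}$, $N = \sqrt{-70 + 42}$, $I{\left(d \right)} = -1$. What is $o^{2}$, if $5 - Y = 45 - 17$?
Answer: $\frac{262923}{14812} - \frac{97 i \sqrt{7}}{161} \approx 17.751 - 1.594 i$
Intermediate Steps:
$N = 2 i \sqrt{7}$ ($N = \sqrt{-28} = 2 i \sqrt{7} \approx 5.2915 i$)
$Y = -23$ ($Y = 5 - \left(45 - 17\right) = 5 - 28 = -23$)
$o = - \frac{97}{23} + \frac{i \sqrt{7}}{14}$ ($o = - \frac{1}{2 i \sqrt{7}} + \frac{97}{-23} = - \frac{\left(-1\right) i \sqrt{7}}{14} + 97 \left(- \frac{1}{23}\right) = \frac{i \sqrt{7}}{14} - \frac{97}{23} = - \frac{97}{23} + \frac{i \sqrt{7}}{14} \approx -4.2174 + 0.18898 i$)
$o^{2} = \left(- \frac{97}{23} + \frac{i \sqrt{7}}{14}\right)^{2}$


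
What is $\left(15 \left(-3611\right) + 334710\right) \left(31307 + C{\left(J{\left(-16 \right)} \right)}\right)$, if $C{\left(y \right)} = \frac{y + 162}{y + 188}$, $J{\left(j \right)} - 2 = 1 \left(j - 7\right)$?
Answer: $\frac{1466804283450}{167} \approx 8.7833 \cdot 10^{9}$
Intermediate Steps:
$J{\left(j \right)} = -5 + j$ ($J{\left(j \right)} = 2 + 1 \left(j - 7\right) = 2 + 1 \left(-7 + j\right) = 2 + \left(-7 + j\right) = -5 + j$)
$C{\left(y \right)} = \frac{162 + y}{188 + y}$
$\left(15 \left(-3611\right) + 334710\right) \left(31307 + C{\left(J{\left(-16 \right)} \right)}\right) = \left(15 \left(-3611\right) + 334710\right) \left(31307 + \frac{162 - 21}{188 - 21}\right) = \left(-54165 + 334710\right) \left(31307 + \frac{162 - 21}{188 - 21}\right) = 280545 \left(31307 + \frac{1}{167} \cdot 141\right) = 280545 \left(31307 + \frac{141}{167}\right) = 280545 \cdot \frac{5228410}{167} = \frac{1466804283450}{167}$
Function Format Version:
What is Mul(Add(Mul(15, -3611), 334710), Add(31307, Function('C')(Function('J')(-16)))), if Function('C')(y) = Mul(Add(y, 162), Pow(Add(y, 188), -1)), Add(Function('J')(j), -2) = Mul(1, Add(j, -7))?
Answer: Rational(1466804283450, 167) ≈ 8.7833e+9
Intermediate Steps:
Function('J')(j) = Add(-5, j) (Function('J')(j) = Add(2, Mul(1, Add(j, -7))) = Add(2, Mul(1, Add(-7, j))) = Add(2, Add(-7, j)) = Add(-5, j))
Function('C')(y) = Mul(Pow(Add(188, y), -1), Add(162, y)) (Function('C')(y) = Mul(Add(162, y), Pow(Add(188, y), -1)) = Mul(Pow(Add(188, y), -1), Add(162, y)))
Mul(Add(Mul(15, -3611), 334710), Add(31307, Function('C')(Function('J')(-16)))) = Mul(Add(Mul(15, -3611), 334710), Add(31307, Mul(Pow(Add(188, Add(-5, -16)), -1), Add(162, Add(-5, -16))))) = Mul(Add(-54165, 334710), Add(31307, Mul(Pow(Add(188, -21), -1), Add(162, -21)))) = Mul(280545, Add(31307, Mul(Pow(167, -1), 141))) = Mul(280545, Add(31307, Mul(Rational(1, 167), 141))) = Mul(280545, Add(31307, Rational(141, 167))) = Mul(280545, Rational(5228410, 167)) = Rational(1466804283450, 167)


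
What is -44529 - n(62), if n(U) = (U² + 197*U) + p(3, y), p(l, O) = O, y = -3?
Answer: -60584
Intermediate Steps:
n(U) = -3 + U² + 197*U (n(U) = (U² + 197*U) - 3 = -3 + U² + 197*U)
-44529 - n(62) = -44529 - (-3 + 62² + 197*62) = -44529 - (-3 + 3844 + 12214) = -44529 - 1*16055 = -44529 - 16055 = -60584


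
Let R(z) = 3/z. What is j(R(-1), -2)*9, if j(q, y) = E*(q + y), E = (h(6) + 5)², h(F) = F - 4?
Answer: -2205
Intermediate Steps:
h(F) = -4 + F
E = 49 (E = ((-4 + 6) + 5)² = (2 + 5)² = 7² = 49)
j(q, y) = 49*q + 49*y (j(q, y) = 49*(q + y) = 49*q + 49*y)
j(R(-1), -2)*9 = (49*(3/(-1)) + 49*(-2))*9 = (49*(3*(-1)) - 98)*9 = (49*(-3) - 98)*9 = (-147 - 98)*9 = -245*9 = -2205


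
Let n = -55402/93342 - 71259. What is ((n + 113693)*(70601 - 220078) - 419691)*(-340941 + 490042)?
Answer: -44140644337108447562/46671 ≈ -9.4578e+14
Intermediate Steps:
n = -3325756490/46671 (n = -55402*1/93342 - 71259 = -27701/46671 - 71259 = -3325756490/46671 ≈ -71260.)
((n + 113693)*(70601 - 220078) - 419691)*(-340941 + 490042) = ((-3325756490/46671 + 113693)*(70601 - 220078) - 419691)*(-340941 + 490042) = ((1980409513/46671)*(-149477) - 419691)*149101 = (-296025672774701/46671 - 419691)*149101 = -296045260173362/46671*149101 = -44140644337108447562/46671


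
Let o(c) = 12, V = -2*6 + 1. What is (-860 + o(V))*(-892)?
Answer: 756416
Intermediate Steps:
V = -11 (V = -12 + 1 = -11)
(-860 + o(V))*(-892) = (-860 + 12)*(-892) = -848*(-892) = 756416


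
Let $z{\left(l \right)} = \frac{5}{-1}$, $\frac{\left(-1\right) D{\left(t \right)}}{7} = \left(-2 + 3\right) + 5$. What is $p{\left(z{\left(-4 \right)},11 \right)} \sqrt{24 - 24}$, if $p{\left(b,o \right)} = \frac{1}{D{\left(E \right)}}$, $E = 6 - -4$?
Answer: $0$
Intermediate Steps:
$E = 10$ ($E = 6 + 4 = 10$)
$D{\left(t \right)} = -42$ ($D{\left(t \right)} = - 7 \left(\left(-2 + 3\right) + 5\right) = - 7 \left(1 + 5\right) = \left(-7\right) 6 = -42$)
$z{\left(l \right)} = -5$ ($z{\left(l \right)} = 5 \left(-1\right) = -5$)
$p{\left(b,o \right)} = - \frac{1}{42}$ ($p{\left(b,o \right)} = \frac{1}{-42} = - \frac{1}{42}$)
$p{\left(z{\left(-4 \right)},11 \right)} \sqrt{24 - 24} = - \frac{\sqrt{24 - 24}}{42} = - \frac{\sqrt{0}}{42} = \left(- \frac{1}{42}\right) 0 = 0$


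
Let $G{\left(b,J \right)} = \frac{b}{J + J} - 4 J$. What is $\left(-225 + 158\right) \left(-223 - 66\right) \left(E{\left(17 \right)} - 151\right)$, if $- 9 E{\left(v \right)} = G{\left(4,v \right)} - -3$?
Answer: $- \frac{25058000}{9} \approx -2.7842 \cdot 10^{6}$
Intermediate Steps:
$G{\left(b,J \right)} = - 4 J + \frac{b}{2 J}$ ($G{\left(b,J \right)} = \frac{b}{2 J} - 4 J = - 4 J + \frac{b}{2 J}$)
$E{\left(v \right)} = - \frac{1}{3} - \frac{2}{9 v} + \frac{4 v}{9}$ ($E{\left(v \right)} = - \frac{\left(- 4 v + \frac{1}{2} \cdot 4 \frac{1}{v}\right) - -3}{9} = - \frac{\left(- 4 v + \frac{2}{v}\right) + 3}{9} = - \frac{3 - 4 v + \frac{2}{v}}{9} = - \frac{1}{3} - \frac{2}{9 v} + \frac{4 v}{9}$)
$\left(-225 + 158\right) \left(-223 - 66\right) \left(E{\left(17 \right)} - 151\right) = \left(-225 + 158\right) \left(-223 - 66\right) \left(\frac{-2 + 17 \left(-3 + 4 \cdot 17\right)}{9 \cdot 17} - 151\right) = \left(-67\right) \left(-289\right) \left(\frac{1}{9} \cdot \frac{1}{17} \left(-2 + 17 \left(-3 + 68\right)\right) - 151\right) = 19363 \left(\frac{1}{9} \cdot \frac{1}{17} \left(-2 + 17 \cdot 65\right) - 151\right) = 19363 \left(\frac{1}{9} \cdot \frac{1}{17} \left(-2 + 1105\right) - 151\right) = 19363 \left(\frac{1}{9} \cdot \frac{1}{17} \cdot 1103 - 151\right) = 19363 \left(\frac{1103}{153} - 151\right) = 19363 \left(- \frac{22000}{153}\right) = - \frac{25058000}{9}$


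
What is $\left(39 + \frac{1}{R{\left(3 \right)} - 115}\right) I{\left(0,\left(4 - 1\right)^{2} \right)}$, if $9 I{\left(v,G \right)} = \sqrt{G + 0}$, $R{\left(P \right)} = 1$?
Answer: $\frac{4445}{342} \approx 12.997$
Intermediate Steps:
$I{\left(v,G \right)} = \frac{\sqrt{G}}{9}$ ($I{\left(v,G \right)} = \frac{\sqrt{G + 0}}{9} = \frac{\sqrt{G}}{9}$)
$\left(39 + \frac{1}{R{\left(3 \right)} - 115}\right) I{\left(0,\left(4 - 1\right)^{2} \right)} = \left(39 + \frac{1}{1 - 115}\right) \frac{\sqrt{\left(4 - 1\right)^{2}}}{9} = \left(39 + \frac{1}{-114}\right) \frac{\sqrt{3^{2}}}{9} = \left(39 - \frac{1}{114}\right) \frac{\sqrt{9}}{9} = \frac{4445 \cdot \frac{1}{9} \cdot 3}{114} = \frac{4445}{114} \cdot \frac{1}{3} = \frac{4445}{342}$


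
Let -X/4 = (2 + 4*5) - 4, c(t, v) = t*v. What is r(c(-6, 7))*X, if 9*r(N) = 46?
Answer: -368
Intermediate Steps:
r(N) = 46/9 (r(N) = (1/9)*46 = 46/9)
X = -72 (X = -4*((2 + 4*5) - 4) = -4*((2 + 20) - 4) = -4*(22 - 4) = -4*18 = -72)
r(c(-6, 7))*X = (46/9)*(-72) = -368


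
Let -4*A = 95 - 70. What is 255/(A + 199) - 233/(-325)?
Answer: 170381/83525 ≈ 2.0399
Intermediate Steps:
A = -25/4 (A = -(95 - 70)/4 = -¼*25 = -25/4 ≈ -6.2500)
255/(A + 199) - 233/(-325) = 255/(-25/4 + 199) - 233/(-325) = 255/(771/4) - 233*(-1/325) = 255*(4/771) + 233/325 = 340/257 + 233/325 = 170381/83525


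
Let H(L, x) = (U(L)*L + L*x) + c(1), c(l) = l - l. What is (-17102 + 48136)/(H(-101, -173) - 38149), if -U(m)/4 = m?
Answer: -15517/30740 ≈ -0.50478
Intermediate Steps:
c(l) = 0
U(m) = -4*m
H(L, x) = -4*L² + L*x (H(L, x) = ((-4*L)*L + L*x) + 0 = (-4*L² + L*x) + 0 = -4*L² + L*x)
(-17102 + 48136)/(H(-101, -173) - 38149) = (-17102 + 48136)/(-101*(-173 - 4*(-101)) - 38149) = 31034/(-101*(-173 + 404) - 38149) = 31034/(-101*231 - 38149) = 31034/(-23331 - 38149) = 31034/(-61480) = 31034*(-1/61480) = -15517/30740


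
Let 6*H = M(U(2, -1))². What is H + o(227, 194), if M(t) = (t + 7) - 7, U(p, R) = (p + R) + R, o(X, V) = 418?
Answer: 418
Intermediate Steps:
U(p, R) = p + 2*R (U(p, R) = (R + p) + R = p + 2*R)
M(t) = t (M(t) = (7 + t) - 7 = t)
H = 0 (H = (2 + 2*(-1))²/6 = (2 - 2)²/6 = (⅙)*0² = (⅙)*0 = 0)
H + o(227, 194) = 0 + 418 = 418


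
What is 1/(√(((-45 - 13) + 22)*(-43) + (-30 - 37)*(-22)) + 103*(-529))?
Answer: -54487/2968830147 - √3022/2968830147 ≈ -1.8372e-5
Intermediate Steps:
1/(√(((-45 - 13) + 22)*(-43) + (-30 - 37)*(-22)) + 103*(-529)) = 1/(√((-58 + 22)*(-43) - 67*(-22)) - 54487) = 1/(√(-36*(-43) + 1474) - 54487) = 1/(√(1548 + 1474) - 54487) = 1/(√3022 - 54487) = 1/(-54487 + √3022)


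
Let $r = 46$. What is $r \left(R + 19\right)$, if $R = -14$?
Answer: $230$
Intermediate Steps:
$r \left(R + 19\right) = 46 \left(-14 + 19\right) = 46 \cdot 5 = 230$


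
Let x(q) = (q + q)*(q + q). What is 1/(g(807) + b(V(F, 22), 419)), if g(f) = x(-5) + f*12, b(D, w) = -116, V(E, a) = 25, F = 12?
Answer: 1/9668 ≈ 0.00010343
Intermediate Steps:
x(q) = 4*q² (x(q) = (2*q)*(2*q) = 4*q²)
g(f) = 100 + 12*f (g(f) = 4*(-5)² + f*12 = 4*25 + 12*f = 100 + 12*f)
1/(g(807) + b(V(F, 22), 419)) = 1/((100 + 12*807) - 116) = 1/((100 + 9684) - 116) = 1/(9784 - 116) = 1/9668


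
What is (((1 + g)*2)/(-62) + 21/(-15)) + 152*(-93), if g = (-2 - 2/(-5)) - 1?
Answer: -2191289/155 ≈ -14137.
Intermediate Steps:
g = -13/5 (g = (-2 - 2*(-⅕)) - 1 = (-2 + ⅖) - 1 = -8/5 - 1 = -13/5 ≈ -2.6000)
(((1 + g)*2)/(-62) + 21/(-15)) + 152*(-93) = (((1 - 13/5)*2)/(-62) + 21/(-15)) + 152*(-93) = (-8/5*2*(-1/62) + 21*(-1/15)) - 14136 = (-16/5*(-1/62) - 7/5) - 14136 = (8/155 - 7/5) - 14136 = -209/155 - 14136 = -2191289/155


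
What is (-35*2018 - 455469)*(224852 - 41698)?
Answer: -96357136246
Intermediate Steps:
(-35*2018 - 455469)*(224852 - 41698) = (-70630 - 455469)*183154 = -526099*183154 = -96357136246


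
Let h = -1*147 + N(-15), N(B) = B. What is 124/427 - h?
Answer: 69298/427 ≈ 162.29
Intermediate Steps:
h = -162 (h = -1*147 - 15 = -147 - 15 = -162)
124/427 - h = 124/427 - 1*(-162) = 124*(1/427) + 162 = 124/427 + 162 = 69298/427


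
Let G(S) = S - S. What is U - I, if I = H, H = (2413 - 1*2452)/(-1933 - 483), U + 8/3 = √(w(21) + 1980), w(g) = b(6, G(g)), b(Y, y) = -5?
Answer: -19445/7248 + 5*√79 ≈ 41.758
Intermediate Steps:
G(S) = 0
w(g) = -5
U = -8/3 + 5*√79 (U = -8/3 + √(-5 + 1980) = -8/3 + √1975 = -8/3 + 5*√79 ≈ 41.774)
H = 39/2416 (H = (2413 - 2452)/(-2416) = -39*(-1/2416) = 39/2416 ≈ 0.016142)
I = 39/2416 ≈ 0.016142
U - I = (-8/3 + 5*√79) - 1*39/2416 = (-8/3 + 5*√79) - 39/2416 = -19445/7248 + 5*√79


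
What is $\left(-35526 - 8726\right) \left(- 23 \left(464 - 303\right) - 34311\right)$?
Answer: $1682195528$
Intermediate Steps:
$\left(-35526 - 8726\right) \left(- 23 \left(464 - 303\right) - 34311\right) = - 44252 \left(\left(-23\right) 161 - 34311\right) = - 44252 \left(-3703 - 34311\right) = \left(-44252\right) \left(-38014\right) = 1682195528$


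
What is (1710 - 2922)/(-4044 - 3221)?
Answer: 1212/7265 ≈ 0.16683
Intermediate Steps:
(1710 - 2922)/(-4044 - 3221) = -1212/(-7265) = -1212*(-1/7265) = 1212/7265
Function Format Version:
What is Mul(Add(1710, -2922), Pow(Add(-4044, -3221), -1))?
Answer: Rational(1212, 7265) ≈ 0.16683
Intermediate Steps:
Mul(Add(1710, -2922), Pow(Add(-4044, -3221), -1)) = Mul(-1212, Pow(-7265, -1)) = Mul(-1212, Rational(-1, 7265)) = Rational(1212, 7265)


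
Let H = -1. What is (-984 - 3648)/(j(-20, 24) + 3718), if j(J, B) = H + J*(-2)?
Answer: -4632/3757 ≈ -1.2329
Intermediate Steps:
j(J, B) = -1 - 2*J (j(J, B) = -1 + J*(-2) = -1 - 2*J)
(-984 - 3648)/(j(-20, 24) + 3718) = (-984 - 3648)/((-1 - 2*(-20)) + 3718) = -4632/((-1 + 40) + 3718) = -4632/(39 + 3718) = -4632/3757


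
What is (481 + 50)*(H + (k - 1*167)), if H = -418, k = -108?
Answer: -367983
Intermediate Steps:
(481 + 50)*(H + (k - 1*167)) = (481 + 50)*(-418 + (-108 - 1*167)) = 531*(-418 + (-108 - 167)) = 531*(-418 - 275) = 531*(-693) = -367983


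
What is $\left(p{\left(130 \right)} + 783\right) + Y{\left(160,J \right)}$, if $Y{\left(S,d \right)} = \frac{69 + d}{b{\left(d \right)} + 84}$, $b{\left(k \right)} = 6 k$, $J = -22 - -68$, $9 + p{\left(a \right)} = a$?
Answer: $\frac{65111}{72} \approx 904.32$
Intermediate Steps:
$p{\left(a \right)} = -9 + a$
$J = 46$ ($J = -22 + 68 = 46$)
$Y{\left(S,d \right)} = \frac{69 + d}{84 + 6 d}$ ($Y{\left(S,d \right)} = \frac{69 + d}{6 d + 84} = \frac{69 + d}{84 + 6 d}$)
$\left(p{\left(130 \right)} + 783\right) + Y{\left(160,J \right)} = \left(\left(-9 + 130\right) + 783\right) + \frac{69 + 46}{6 \left(14 + 46\right)} = \left(121 + 783\right) + \frac{1}{6} \cdot \frac{1}{60} \cdot 115 = 904 + \frac{1}{6} \cdot \frac{1}{60} \cdot 115 = 904 + \frac{23}{72} = \frac{65111}{72}$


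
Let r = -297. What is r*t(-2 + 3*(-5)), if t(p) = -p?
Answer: -5049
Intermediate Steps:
r*t(-2 + 3*(-5)) = -(-297)*(-2 + 3*(-5)) = -(-297)*(-2 - 15) = -(-297)*(-17) = -297*17 = -5049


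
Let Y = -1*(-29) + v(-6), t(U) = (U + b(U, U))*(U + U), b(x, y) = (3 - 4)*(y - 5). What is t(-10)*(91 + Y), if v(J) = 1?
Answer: -12100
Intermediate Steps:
b(x, y) = 5 - y (b(x, y) = -(-5 + y) = 5 - y)
t(U) = 10*U (t(U) = (U + (5 - U))*(U + U) = 5*(2*U) = 10*U)
Y = 30 (Y = -1*(-29) + 1 = 29 + 1 = 30)
t(-10)*(91 + Y) = (10*(-10))*(91 + 30) = -100*121 = -12100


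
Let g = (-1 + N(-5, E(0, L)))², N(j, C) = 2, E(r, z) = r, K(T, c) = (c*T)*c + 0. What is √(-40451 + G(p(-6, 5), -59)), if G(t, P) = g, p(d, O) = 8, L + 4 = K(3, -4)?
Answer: 5*I*√1618 ≈ 201.12*I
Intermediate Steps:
K(T, c) = T*c² (K(T, c) = (T*c)*c + 0 = T*c² + 0 = T*c²)
L = 44 (L = -4 + 3*(-4)² = -4 + 3*16 = -4 + 48 = 44)
g = 1 (g = (-1 + 2)² = 1² = 1)
G(t, P) = 1
√(-40451 + G(p(-6, 5), -59)) = √(-40451 + 1) = √(-40450) = 5*I*√1618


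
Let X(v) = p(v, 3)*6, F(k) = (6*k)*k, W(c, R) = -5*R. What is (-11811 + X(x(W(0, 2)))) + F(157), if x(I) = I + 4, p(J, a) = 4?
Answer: 136107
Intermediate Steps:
F(k) = 6*k²
x(I) = 4 + I
X(v) = 24 (X(v) = 4*6 = 24)
(-11811 + X(x(W(0, 2)))) + F(157) = (-11811 + 24) + 6*157² = -11787 + 6*24649 = -11787 + 147894 = 136107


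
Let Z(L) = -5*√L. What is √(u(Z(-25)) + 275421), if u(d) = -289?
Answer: 26*√407 ≈ 524.53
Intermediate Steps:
√(u(Z(-25)) + 275421) = √(-289 + 275421) = √275132 = 26*√407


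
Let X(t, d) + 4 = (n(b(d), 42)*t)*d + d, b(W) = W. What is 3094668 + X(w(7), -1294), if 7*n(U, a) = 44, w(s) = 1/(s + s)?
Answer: 151546662/49 ≈ 3.0928e+6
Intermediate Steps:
w(s) = 1/(2*s)
n(U, a) = 44/7 (n(U, a) = (⅐)*44 = 44/7)
X(t, d) = -4 + d + 44*d*t/7 (X(t, d) = -4 + ((44*t/7)*d + d) = -4 + (44*d*t/7 + d) = -4 + (d + 44*d*t/7) = -4 + d + 44*d*t/7)
3094668 + X(w(7), -1294) = 3094668 + (-4 - 1294 + (44/7)*(-1294)*((½)/7)) = 3094668 + (-4 - 1294 + (44/7)*(-1294)*((½)*(⅐))) = 3094668 + (-4 - 1294 + (44/7)*(-1294)*(1/14)) = 3094668 + (-4 - 1294 - 28468/49) = 3094668 - 92070/49 = 151546662/49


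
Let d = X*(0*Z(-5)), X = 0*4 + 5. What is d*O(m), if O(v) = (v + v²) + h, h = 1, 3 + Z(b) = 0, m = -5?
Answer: 0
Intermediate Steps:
Z(b) = -3 (Z(b) = -3 + 0 = -3)
X = 5 (X = 0 + 5 = 5)
O(v) = 1 + v + v² (O(v) = (v + v²) + 1 = 1 + v + v²)
d = 0 (d = 5*(0*(-3)) = 5*0 = 0)
d*O(m) = 0*(1 - 5 + (-5)²) = 0*(1 - 5 + 25) = 0*21 = 0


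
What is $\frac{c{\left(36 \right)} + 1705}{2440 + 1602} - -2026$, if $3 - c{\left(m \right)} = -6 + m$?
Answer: $\frac{4095385}{2021} \approx 2026.4$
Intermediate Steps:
$c{\left(m \right)} = 9 - m$ ($c{\left(m \right)} = 3 - \left(-6 + m\right) = 9 - m$)
$\frac{c{\left(36 \right)} + 1705}{2440 + 1602} - -2026 = \frac{\left(9 - 36\right) + 1705}{2440 + 1602} - -2026 = \frac{\left(9 - 36\right) + 1705}{4042} + 2026 = \left(-27 + 1705\right) \frac{1}{4042} + 2026 = 1678 \cdot \frac{1}{4042} + 2026 = \frac{839}{2021} + 2026 = \frac{4095385}{2021}$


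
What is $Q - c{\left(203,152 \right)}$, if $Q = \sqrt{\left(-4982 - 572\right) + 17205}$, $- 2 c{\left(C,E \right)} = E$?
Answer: $76 + \sqrt{11651} \approx 183.94$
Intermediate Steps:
$c{\left(C,E \right)} = - \frac{E}{2}$
$Q = \sqrt{11651}$ ($Q = \sqrt{\left(-4982 - 572\right) + 17205} = \sqrt{-5554 + 17205} = \sqrt{11651} \approx 107.94$)
$Q - c{\left(203,152 \right)} = \sqrt{11651} - \left(- \frac{1}{2}\right) 152 = \sqrt{11651} - -76 = \sqrt{11651} + 76 = 76 + \sqrt{11651}$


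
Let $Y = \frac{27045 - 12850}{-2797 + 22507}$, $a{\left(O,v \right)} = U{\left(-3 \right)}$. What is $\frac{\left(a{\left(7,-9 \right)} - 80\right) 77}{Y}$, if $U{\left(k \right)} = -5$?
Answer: $- \frac{1517670}{167} \approx -9087.8$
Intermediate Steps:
$a{\left(O,v \right)} = -5$
$Y = \frac{2839}{3942}$ ($Y = \frac{14195}{19710} = 14195 \cdot \frac{1}{19710} = \frac{2839}{3942} \approx 0.72019$)
$\frac{\left(a{\left(7,-9 \right)} - 80\right) 77}{Y} = \frac{\left(-5 - 80\right) 77}{\frac{2839}{3942}} = \left(-85\right) 77 \cdot \frac{3942}{2839} = \left(-6545\right) \frac{3942}{2839} = - \frac{1517670}{167}$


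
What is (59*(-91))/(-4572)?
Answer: 5369/4572 ≈ 1.1743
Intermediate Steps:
(59*(-91))/(-4572) = -5369*(-1/4572) = 5369/4572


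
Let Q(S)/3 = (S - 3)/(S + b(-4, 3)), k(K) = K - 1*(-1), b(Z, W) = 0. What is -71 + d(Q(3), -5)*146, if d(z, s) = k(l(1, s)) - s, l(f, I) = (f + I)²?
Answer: 3141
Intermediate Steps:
l(f, I) = (I + f)²
k(K) = 1 + K (k(K) = K + 1 = 1 + K)
Q(S) = 3*(-3 + S)/S (Q(S) = 3*((S - 3)/(S + 0)) = 3*((-3 + S)/S) = 3*(-3 + S)/S)
d(z, s) = 1 + (1 + s)² - s (d(z, s) = (1 + (s + 1)²) - s = (1 + (1 + s)²) - s = 1 + (1 + s)² - s)
-71 + d(Q(3), -5)*146 = -71 + (2 - 5 + (-5)²)*146 = -71 + (2 - 5 + 25)*146 = -71 + 22*146 = -71 + 3212 = 3141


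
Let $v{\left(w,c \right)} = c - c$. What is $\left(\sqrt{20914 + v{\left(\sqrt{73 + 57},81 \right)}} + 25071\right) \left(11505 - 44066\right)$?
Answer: $-816336831 - 32561 \sqrt{20914} \approx -8.2105 \cdot 10^{8}$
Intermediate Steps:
$v{\left(w,c \right)} = 0$
$\left(\sqrt{20914 + v{\left(\sqrt{73 + 57},81 \right)}} + 25071\right) \left(11505 - 44066\right) = \left(\sqrt{20914 + 0} + 25071\right) \left(11505 - 44066\right) = \left(\sqrt{20914} + 25071\right) \left(-32561\right) = \left(25071 + \sqrt{20914}\right) \left(-32561\right) = -816336831 - 32561 \sqrt{20914}$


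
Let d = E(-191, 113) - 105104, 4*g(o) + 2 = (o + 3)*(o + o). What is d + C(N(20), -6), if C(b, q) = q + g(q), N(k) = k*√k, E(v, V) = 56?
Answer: -210091/2 ≈ -1.0505e+5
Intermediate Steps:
N(k) = k^(3/2)
g(o) = -½ + o*(3 + o)/2 (g(o) = -½ + ((o + 3)*(o + o))/4 = -½ + ((3 + o)*(2*o))/4 = -½ + (2*o*(3 + o))/4 = -½ + o*(3 + o)/2)
d = -105048 (d = 56 - 105104 = -105048)
C(b, q) = -½ + q²/2 + 5*q/2 (C(b, q) = q + (-½ + q²/2 + 3*q/2) = -½ + q²/2 + 5*q/2)
d + C(N(20), -6) = -105048 + (-½ + (½)*(-6)² + (5/2)*(-6)) = -105048 + (-½ + (½)*36 - 15) = -105048 + (-½ + 18 - 15) = -105048 + 5/2 = -210091/2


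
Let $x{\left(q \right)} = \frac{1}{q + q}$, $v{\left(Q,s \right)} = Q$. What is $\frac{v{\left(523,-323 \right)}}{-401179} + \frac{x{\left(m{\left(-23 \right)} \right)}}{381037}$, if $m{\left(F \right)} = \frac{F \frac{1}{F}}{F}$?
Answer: $- \frac{407791819}{305728085246} \approx -0.0013338$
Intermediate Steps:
$m{\left(F \right)} = \frac{1}{F}$ ($m{\left(F \right)} = 1 \frac{1}{F} = \frac{1}{F}$)
$x{\left(q \right)} = \frac{1}{2 q}$
$\frac{v{\left(523,-323 \right)}}{-401179} + \frac{x{\left(m{\left(-23 \right)} \right)}}{381037} = \frac{523}{-401179} + \frac{\frac{1}{2} \frac{1}{\frac{1}{-23}}}{381037} = 523 \left(- \frac{1}{401179}\right) + \frac{1}{2 \left(- \frac{1}{23}\right)} \frac{1}{381037} = - \frac{523}{401179} + \frac{1}{2} \left(-23\right) \frac{1}{381037} = - \frac{523}{401179} - \frac{23}{762074} = - \frac{407791819}{305728085246}$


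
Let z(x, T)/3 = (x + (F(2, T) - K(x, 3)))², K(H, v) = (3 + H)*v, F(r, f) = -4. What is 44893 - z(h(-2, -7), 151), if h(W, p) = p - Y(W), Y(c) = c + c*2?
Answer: 44530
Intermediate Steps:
Y(c) = 3*c (Y(c) = c + 2*c = 3*c)
h(W, p) = p - 3*W
K(H, v) = v*(3 + H)
z(x, T) = 3*(-13 - 2*x)² (z(x, T) = 3*(x + (-4 - 3*(3 + x)))² = 3*(x + (-4 - (9 + 3*x)))² = 3*(x + (-4 + (-9 - 3*x)))² = 3*(x + (-13 - 3*x))² = 3*(-13 - 2*x)²)
44893 - z(h(-2, -7), 151) = 44893 - 3*(13 + 2*(-7 - 3*(-2)))² = 44893 - 3*(13 + 2*(-7 + 6))² = 44893 - 3*(13 + 2*(-1))² = 44893 - 3*(13 - 2)² = 44893 - 3*11² = 44893 - 3*121 = 44893 - 1*363 = 44893 - 363 = 44530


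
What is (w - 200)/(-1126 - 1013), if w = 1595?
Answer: -15/23 ≈ -0.65217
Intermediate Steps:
(w - 200)/(-1126 - 1013) = (1595 - 200)/(-1126 - 1013) = 1395/(-2139) = 1395*(-1/2139) = -15/23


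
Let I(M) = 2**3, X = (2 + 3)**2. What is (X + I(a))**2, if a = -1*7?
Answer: 1089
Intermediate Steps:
X = 25 (X = 5**2 = 25)
a = -7
I(M) = 8
(X + I(a))**2 = (25 + 8)**2 = 33**2 = 1089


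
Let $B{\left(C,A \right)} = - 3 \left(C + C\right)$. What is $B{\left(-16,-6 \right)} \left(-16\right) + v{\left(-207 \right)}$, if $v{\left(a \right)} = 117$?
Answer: $-1419$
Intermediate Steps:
$B{\left(C,A \right)} = - 6 C$ ($B{\left(C,A \right)} = - 3 \cdot 2 C = - 6 C$)
$B{\left(-16,-6 \right)} \left(-16\right) + v{\left(-207 \right)} = \left(-6\right) \left(-16\right) \left(-16\right) + 117 = 96 \left(-16\right) + 117 = -1536 + 117 = -1419$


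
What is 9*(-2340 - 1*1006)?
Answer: -30114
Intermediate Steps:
9*(-2340 - 1*1006) = 9*(-2340 - 1006) = 9*(-3346) = -30114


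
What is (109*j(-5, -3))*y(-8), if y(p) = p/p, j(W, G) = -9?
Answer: -981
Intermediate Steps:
y(p) = 1
(109*j(-5, -3))*y(-8) = (109*(-9))*1 = -981*1 = -981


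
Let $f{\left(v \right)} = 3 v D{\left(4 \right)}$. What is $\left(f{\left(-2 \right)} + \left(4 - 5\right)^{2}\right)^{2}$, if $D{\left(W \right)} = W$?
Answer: $529$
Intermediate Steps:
$f{\left(v \right)} = 12 v$ ($f{\left(v \right)} = 3 v 4 = 3 \cdot 4 v = 12 v$)
$\left(f{\left(-2 \right)} + \left(4 - 5\right)^{2}\right)^{2} = \left(12 \left(-2\right) + \left(4 - 5\right)^{2}\right)^{2} = \left(-24 + \left(-1\right)^{2}\right)^{2} = \left(-24 + 1\right)^{2} = \left(-23\right)^{2} = 529$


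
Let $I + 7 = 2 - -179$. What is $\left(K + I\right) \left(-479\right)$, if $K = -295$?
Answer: $57959$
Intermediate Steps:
$I = 174$ ($I = -7 + \left(2 - -179\right) = -7 + \left(2 + 179\right) = -7 + 181 = 174$)
$\left(K + I\right) \left(-479\right) = \left(-295 + 174\right) \left(-479\right) = \left(-121\right) \left(-479\right) = 57959$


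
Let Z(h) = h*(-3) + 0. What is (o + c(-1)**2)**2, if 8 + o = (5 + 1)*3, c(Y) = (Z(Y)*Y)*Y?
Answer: 361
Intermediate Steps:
Z(h) = -3*h (Z(h) = -3*h + 0 = -3*h)
c(Y) = -3*Y**3 (c(Y) = ((-3*Y)*Y)*Y = (-3*Y**2)*Y = -3*Y**3)
o = 10 (o = -8 + (5 + 1)*3 = -8 + 6*3 = -8 + 18 = 10)
(o + c(-1)**2)**2 = (10 + (-3*(-1)**3)**2)**2 = (10 + (-3*(-1))**2)**2 = (10 + 3**2)**2 = (10 + 9)**2 = 19**2 = 361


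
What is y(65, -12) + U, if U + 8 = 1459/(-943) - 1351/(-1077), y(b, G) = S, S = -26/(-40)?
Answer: -155241817/20312220 ≈ -7.6428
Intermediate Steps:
S = 13/20 (S = -26*(-1/40) = 13/20 ≈ 0.65000)
y(b, G) = 13/20
U = -8422238/1015611 (U = -8 + (1459/(-943) - 1351/(-1077)) = -8 + (1459*(-1/943) - 1351*(-1/1077)) = -8 + (-1459/943 + 1351/1077) = -8 - 297350/1015611 = -8422238/1015611 ≈ -8.2928)
y(65, -12) + U = 13/20 - 8422238/1015611 = -155241817/20312220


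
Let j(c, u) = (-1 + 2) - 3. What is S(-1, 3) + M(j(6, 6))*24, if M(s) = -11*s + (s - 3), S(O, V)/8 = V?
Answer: 432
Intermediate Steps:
S(O, V) = 8*V
j(c, u) = -2 (j(c, u) = 1 - 3 = -2)
M(s) = -3 - 10*s (M(s) = -11*s + (-3 + s) = -3 - 10*s)
S(-1, 3) + M(j(6, 6))*24 = 8*3 + (-3 - 10*(-2))*24 = 24 + (-3 + 20)*24 = 24 + 17*24 = 24 + 408 = 432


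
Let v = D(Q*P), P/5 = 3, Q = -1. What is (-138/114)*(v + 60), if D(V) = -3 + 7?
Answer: -1472/19 ≈ -77.474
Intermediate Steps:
P = 15 (P = 5*3 = 15)
D(V) = 4
v = 4
(-138/114)*(v + 60) = (-138/114)*(4 + 60) = -138*1/114*64 = -23/19*64 = -1472/19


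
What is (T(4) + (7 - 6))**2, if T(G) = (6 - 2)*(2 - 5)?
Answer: 121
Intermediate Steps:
T(G) = -12 (T(G) = 4*(-3) = -12)
(T(4) + (7 - 6))**2 = (-12 + (7 - 6))**2 = (-12 + 1)**2 = (-11)**2 = 121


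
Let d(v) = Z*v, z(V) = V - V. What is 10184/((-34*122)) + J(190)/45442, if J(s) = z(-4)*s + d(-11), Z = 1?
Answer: -115706739/47123354 ≈ -2.4554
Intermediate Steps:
z(V) = 0
d(v) = v (d(v) = 1*v = v)
J(s) = -11 (J(s) = 0*s - 11 = 0 - 11 = -11)
10184/((-34*122)) + J(190)/45442 = 10184/((-34*122)) - 11/45442 = 10184/(-4148) - 11*1/45442 = 10184*(-1/4148) - 11/45442 = -2546/1037 - 11/45442 = -115706739/47123354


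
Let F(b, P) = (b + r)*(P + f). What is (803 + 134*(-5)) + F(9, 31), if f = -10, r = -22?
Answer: -140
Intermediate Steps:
F(b, P) = (-22 + b)*(-10 + P) (F(b, P) = (b - 22)*(P - 10) = (-22 + b)*(-10 + P))
(803 + 134*(-5)) + F(9, 31) = (803 + 134*(-5)) + (220 - 22*31 - 10*9 + 31*9) = (803 - 670) + (220 - 682 - 90 + 279) = 133 - 273 = -140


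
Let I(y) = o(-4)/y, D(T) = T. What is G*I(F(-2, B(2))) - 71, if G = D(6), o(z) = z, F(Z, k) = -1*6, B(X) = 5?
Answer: -67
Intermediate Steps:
F(Z, k) = -6
G = 6
I(y) = -4/y
G*I(F(-2, B(2))) - 71 = 6*(-4/(-6)) - 71 = 6*(-4*(-1/6)) - 71 = 6*(2/3) - 71 = 4 - 71 = -67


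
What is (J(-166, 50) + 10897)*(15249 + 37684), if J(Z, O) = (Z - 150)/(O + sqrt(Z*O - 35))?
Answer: 1249781954187/2167 + 16726828*I*sqrt(8335)/10835 ≈ 5.7673e+8 + 1.4094e+5*I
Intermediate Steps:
J(Z, O) = (-150 + Z)/(O + sqrt(-35 + O*Z)) (J(Z, O) = (-150 + Z)/(O + sqrt(O*Z - 35)) = (-150 + Z)/(O + sqrt(-35 + O*Z)))
(J(-166, 50) + 10897)*(15249 + 37684) = ((-150 - 166)/(50 + sqrt(-35 + 50*(-166))) + 10897)*(15249 + 37684) = (-316/(50 + sqrt(-35 - 8300)) + 10897)*52933 = (-316/(50 + sqrt(-8335)) + 10897)*52933 = (-316/(50 + I*sqrt(8335)) + 10897)*52933 = (10897 - 316/(50 + I*sqrt(8335)))*52933 = 576810901 - 16726828/(50 + I*sqrt(8335))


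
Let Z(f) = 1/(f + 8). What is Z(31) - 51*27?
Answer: -53702/39 ≈ -1377.0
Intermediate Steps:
Z(f) = 1/(8 + f)
Z(31) - 51*27 = 1/(8 + 31) - 51*27 = 1/39 - 1*1377 = 1/39 - 1377 = -53702/39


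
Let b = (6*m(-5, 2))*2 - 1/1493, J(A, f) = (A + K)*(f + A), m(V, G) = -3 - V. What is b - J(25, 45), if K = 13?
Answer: -3935549/1493 ≈ -2636.0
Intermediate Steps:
J(A, f) = (13 + A)*(A + f) (J(A, f) = (A + 13)*(f + A) = (13 + A)*(A + f))
b = 35831/1493 (b = (6*(-3 - 1*(-5)))*2 - 1/1493 = (6*(-3 + 5))*2 - 1*1/1493 = (6*2)*2 - 1/1493 = 12*2 - 1/1493 = 24 - 1/1493 = 35831/1493 ≈ 23.999)
b - J(25, 45) = 35831/1493 - (25² + 13*25 + 13*45 + 25*45) = 35831/1493 - (625 + 325 + 585 + 1125) = 35831/1493 - 1*2660 = 35831/1493 - 2660 = -3935549/1493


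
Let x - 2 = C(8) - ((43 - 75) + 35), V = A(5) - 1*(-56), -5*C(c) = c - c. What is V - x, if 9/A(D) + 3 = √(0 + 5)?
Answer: 201/4 - 9*√5/4 ≈ 45.219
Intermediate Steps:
C(c) = 0 (C(c) = -(c - c)/5 = -⅕*0 = 0)
A(D) = 9/(-3 + √5) (A(D) = 9/(-3 + √(0 + 5)) = 9/(-3 + √5))
V = 197/4 - 9*√5/4 (V = (-27/4 - 9*√5/4) - 1*(-56) = (-27/4 - 9*√5/4) + 56 = 197/4 - 9*√5/4 ≈ 44.219)
x = -1 (x = 2 + (0 - ((43 - 75) + 35)) = 2 + (0 - (-32 + 35)) = 2 + (0 - 1*3) = 2 + (0 - 3) = 2 - 3 = -1)
V - x = (197/4 - 9*√5/4) - 1*(-1) = (197/4 - 9*√5/4) + 1 = 201/4 - 9*√5/4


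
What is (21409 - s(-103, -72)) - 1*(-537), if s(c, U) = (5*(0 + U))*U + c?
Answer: -3871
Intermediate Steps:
s(c, U) = c + 5*U² (s(c, U) = (5*U)*U + c = 5*U² + c = c + 5*U²)
(21409 - s(-103, -72)) - 1*(-537) = (21409 - (-103 + 5*(-72)²)) - 1*(-537) = (21409 - (-103 + 5*5184)) + 537 = (21409 - (-103 + 25920)) + 537 = (21409 - 1*25817) + 537 = (21409 - 25817) + 537 = -4408 + 537 = -3871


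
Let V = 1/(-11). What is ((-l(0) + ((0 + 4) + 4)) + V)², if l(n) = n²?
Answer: 7569/121 ≈ 62.554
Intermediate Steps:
V = -1/11 ≈ -0.090909
((-l(0) + ((0 + 4) + 4)) + V)² = ((-1*0² + ((0 + 4) + 4)) - 1/11)² = ((-1*0 + (4 + 4)) - 1/11)² = ((0 + 8) - 1/11)² = (8 - 1/11)² = (87/11)² = 7569/121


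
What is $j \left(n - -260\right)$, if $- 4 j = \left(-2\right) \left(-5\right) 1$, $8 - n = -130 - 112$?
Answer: $-1275$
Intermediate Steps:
$n = 250$ ($n = 8 - \left(-130 - 112\right) = 8 - -242 = 8 + 242 = 250$)
$j = - \frac{5}{2}$ ($j = - \frac{\left(-2\right) \left(-5\right) 1}{4} = - \frac{10 \cdot 1}{4} = \left(- \frac{1}{4}\right) 10 = - \frac{5}{2} \approx -2.5$)
$j \left(n - -260\right) = - \frac{5 \left(250 - -260\right)}{2} = - \frac{5 \left(250 + 260\right)}{2} = \left(- \frac{5}{2}\right) 510 = -1275$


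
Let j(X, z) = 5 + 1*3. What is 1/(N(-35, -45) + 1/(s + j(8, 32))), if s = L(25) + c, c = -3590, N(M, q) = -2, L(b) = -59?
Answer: -3641/7283 ≈ -0.49993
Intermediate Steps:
s = -3649 (s = -59 - 3590 = -3649)
j(X, z) = 8 (j(X, z) = 5 + 3 = 8)
1/(N(-35, -45) + 1/(s + j(8, 32))) = 1/(-2 + 1/(-3649 + 8)) = 1/(-2 + 1/(-3641)) = 1/(-2 - 1/3641) = 1/(-7283/3641) = -3641/7283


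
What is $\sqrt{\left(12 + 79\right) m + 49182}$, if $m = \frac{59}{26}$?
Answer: $\frac{\sqrt{197554}}{2} \approx 222.24$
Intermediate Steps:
$m = \frac{59}{26}$ ($m = 59 \cdot \frac{1}{26} = \frac{59}{26} \approx 2.2692$)
$\sqrt{\left(12 + 79\right) m + 49182} = \sqrt{\left(12 + 79\right) \frac{59}{26} + 49182} = \sqrt{91 \cdot \frac{59}{26} + 49182} = \sqrt{\frac{413}{2} + 49182} = \sqrt{\frac{98777}{2}} = \frac{\sqrt{197554}}{2}$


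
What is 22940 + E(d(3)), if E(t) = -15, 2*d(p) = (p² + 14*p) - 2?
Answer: 22925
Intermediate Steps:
d(p) = -1 + p²/2 + 7*p (d(p) = ((p² + 14*p) - 2)/2 = (-2 + p² + 14*p)/2 = -1 + p²/2 + 7*p)
22940 + E(d(3)) = 22940 - 15 = 22925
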